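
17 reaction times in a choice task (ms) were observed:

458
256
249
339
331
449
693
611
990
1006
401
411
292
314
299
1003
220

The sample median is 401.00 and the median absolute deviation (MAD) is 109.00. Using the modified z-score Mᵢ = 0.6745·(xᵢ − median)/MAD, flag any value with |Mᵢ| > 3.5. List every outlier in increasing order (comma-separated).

990, 1003, 1006

|Mᵢ| > 3.5 ⇔ |xᵢ − 401.00| > 3.5·109.00/0.6745 = 565.60.
So outliers lie outside [-164.60, 966.60].
990: M = 3.64 → outlier.
1003: M = 3.73 → outlier.
1006: M = 3.74 → outlier.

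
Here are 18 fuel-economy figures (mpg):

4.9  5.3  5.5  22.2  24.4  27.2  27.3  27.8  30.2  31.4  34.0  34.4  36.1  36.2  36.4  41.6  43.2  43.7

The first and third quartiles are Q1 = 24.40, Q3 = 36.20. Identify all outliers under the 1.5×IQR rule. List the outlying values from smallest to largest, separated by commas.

4.9, 5.3, 5.5

IQR = Q3 − Q1 = 36.20 − 24.40 = 11.80.
Lower fence = Q1 − 1.5·IQR = 24.40 − 17.70 = 6.70.
Upper fence = Q3 + 1.5·IQR = 36.20 + 17.70 = 53.90.
4.9 < 6.70 → outlier.
5.3 < 6.70 → outlier.
5.5 < 6.70 → outlier.
All remaining values lie within [6.70, 53.90].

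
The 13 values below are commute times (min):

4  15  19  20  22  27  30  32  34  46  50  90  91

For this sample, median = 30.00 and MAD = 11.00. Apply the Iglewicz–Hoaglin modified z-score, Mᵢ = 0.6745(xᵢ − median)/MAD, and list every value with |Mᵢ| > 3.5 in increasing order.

|Mᵢ| > 3.5 ⇔ |xᵢ − 30.00| > 3.5·11.00/0.6745 = 57.08.
So outliers lie outside [-27.08, 87.08].
90: M = 3.68 → outlier.
91: M = 3.74 → outlier.

90, 91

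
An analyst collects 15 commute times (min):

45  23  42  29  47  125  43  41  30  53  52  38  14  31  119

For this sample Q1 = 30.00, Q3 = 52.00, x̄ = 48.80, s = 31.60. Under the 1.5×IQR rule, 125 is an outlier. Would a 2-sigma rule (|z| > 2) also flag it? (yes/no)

z = (125 − 48.80) / 31.60 = 2.41.
|z| = 2.41 > 2.

yes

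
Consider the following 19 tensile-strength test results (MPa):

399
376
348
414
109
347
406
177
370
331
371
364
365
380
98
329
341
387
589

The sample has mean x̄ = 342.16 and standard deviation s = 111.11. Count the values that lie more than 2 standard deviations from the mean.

3

Cutoffs: x̄ ± 2s = [119.94, 564.38].
Outside the cutoffs: 98, 109, 589.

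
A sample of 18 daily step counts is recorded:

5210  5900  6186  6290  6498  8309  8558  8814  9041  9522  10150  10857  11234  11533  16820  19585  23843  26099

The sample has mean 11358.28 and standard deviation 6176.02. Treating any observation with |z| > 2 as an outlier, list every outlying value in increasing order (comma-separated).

Cutoffs at x̄ ± 2s: 11358.28 ± 2·6176.02 = [-993.76, 23710.32].
23843: z = 2.02, |z| > 2 → outlier.
26099: z = 2.39, |z| > 2 → outlier.
Every other value lies within [-993.76, 23710.32].

23843, 26099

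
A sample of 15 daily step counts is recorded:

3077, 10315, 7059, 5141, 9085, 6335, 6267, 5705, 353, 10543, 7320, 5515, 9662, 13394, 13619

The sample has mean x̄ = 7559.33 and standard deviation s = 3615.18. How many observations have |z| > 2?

Cutoffs: x̄ ± 2s = [328.97, 14789.69].
Every value lies within the cutoffs.

0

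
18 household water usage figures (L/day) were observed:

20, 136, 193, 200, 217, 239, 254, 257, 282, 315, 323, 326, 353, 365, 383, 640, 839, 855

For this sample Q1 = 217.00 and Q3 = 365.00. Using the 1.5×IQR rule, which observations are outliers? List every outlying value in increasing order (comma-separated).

640, 839, 855

IQR = Q3 − Q1 = 365.00 − 217.00 = 148.00.
Lower fence = Q1 − 1.5·IQR = 217.00 − 222.00 = -5.00.
Upper fence = Q3 + 1.5·IQR = 365.00 + 222.00 = 587.00.
640 > 587.00 → outlier.
839 > 587.00 → outlier.
855 > 587.00 → outlier.
All remaining values lie within [-5.00, 587.00].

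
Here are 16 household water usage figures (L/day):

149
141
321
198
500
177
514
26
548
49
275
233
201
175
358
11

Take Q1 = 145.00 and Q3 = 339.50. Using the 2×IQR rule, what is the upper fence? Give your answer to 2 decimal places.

728.50

IQR = Q3 − Q1 = 339.50 − 145.00 = 194.50.
Lower fence = Q1 − 2·IQR = 145.00 − 389.00 = -244.00.
Upper fence = Q3 + 2·IQR = 339.50 + 389.00 = 728.50.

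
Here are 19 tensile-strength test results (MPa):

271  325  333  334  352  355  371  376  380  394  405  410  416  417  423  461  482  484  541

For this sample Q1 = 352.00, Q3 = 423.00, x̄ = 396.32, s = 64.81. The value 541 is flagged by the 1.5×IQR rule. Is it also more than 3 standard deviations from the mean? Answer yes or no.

z = (541 − 396.32) / 64.81 = 2.23.
|z| = 2.23 ≤ 3.

no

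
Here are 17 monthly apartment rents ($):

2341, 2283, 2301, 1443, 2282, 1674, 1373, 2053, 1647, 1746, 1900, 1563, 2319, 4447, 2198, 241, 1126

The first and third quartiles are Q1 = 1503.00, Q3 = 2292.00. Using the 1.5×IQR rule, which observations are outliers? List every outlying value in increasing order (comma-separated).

241, 4447

IQR = Q3 − Q1 = 2292.00 − 1503.00 = 789.00.
Lower fence = Q1 − 1.5·IQR = 1503.00 − 1183.50 = 319.50.
Upper fence = Q3 + 1.5·IQR = 2292.00 + 1183.50 = 3475.50.
241 < 319.50 → outlier.
4447 > 3475.50 → outlier.
All remaining values lie within [319.50, 3475.50].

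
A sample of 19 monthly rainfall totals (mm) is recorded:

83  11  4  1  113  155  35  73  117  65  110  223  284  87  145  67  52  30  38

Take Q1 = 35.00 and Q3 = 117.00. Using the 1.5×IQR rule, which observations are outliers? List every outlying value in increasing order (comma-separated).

284

IQR = Q3 − Q1 = 117.00 − 35.00 = 82.00.
Lower fence = Q1 − 1.5·IQR = 35.00 − 123.00 = -88.00.
Upper fence = Q3 + 1.5·IQR = 117.00 + 123.00 = 240.00.
284 > 240.00 → outlier.
All remaining values lie within [-88.00, 240.00].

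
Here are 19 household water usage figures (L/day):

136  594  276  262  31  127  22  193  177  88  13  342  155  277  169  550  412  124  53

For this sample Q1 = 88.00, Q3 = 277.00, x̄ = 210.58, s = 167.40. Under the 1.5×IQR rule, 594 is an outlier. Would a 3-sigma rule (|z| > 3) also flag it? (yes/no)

no

z = (594 − 210.58) / 167.40 = 2.29.
|z| = 2.29 ≤ 3.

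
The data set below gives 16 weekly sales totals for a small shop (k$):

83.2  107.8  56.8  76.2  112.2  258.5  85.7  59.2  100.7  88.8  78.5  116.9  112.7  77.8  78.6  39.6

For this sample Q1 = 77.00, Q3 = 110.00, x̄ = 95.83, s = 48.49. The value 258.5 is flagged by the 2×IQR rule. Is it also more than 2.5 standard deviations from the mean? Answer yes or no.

z = (258.5 − 95.83) / 48.49 = 3.35.
|z| = 3.35 > 2.5.

yes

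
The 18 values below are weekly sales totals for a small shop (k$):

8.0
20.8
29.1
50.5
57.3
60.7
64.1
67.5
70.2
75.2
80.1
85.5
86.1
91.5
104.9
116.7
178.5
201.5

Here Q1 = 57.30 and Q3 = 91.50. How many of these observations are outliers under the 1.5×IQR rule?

2

IQR = 34.20; fences at 57.30 − 51.30 = 6.00 and 91.50 + 51.30 = 142.80.
Outside the cutoffs: 178.5, 201.5.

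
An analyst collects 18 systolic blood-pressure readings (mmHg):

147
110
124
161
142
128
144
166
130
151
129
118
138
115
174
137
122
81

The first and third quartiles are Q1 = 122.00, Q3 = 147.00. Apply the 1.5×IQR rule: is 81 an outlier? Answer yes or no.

yes

IQR = Q3 − Q1 = 147.00 − 122.00 = 25.00.
Lower fence = Q1 − 1.5·IQR = 122.00 − 37.50 = 84.50.
Upper fence = Q3 + 1.5·IQR = 147.00 + 37.50 = 184.50.
81 lies below the lower fence.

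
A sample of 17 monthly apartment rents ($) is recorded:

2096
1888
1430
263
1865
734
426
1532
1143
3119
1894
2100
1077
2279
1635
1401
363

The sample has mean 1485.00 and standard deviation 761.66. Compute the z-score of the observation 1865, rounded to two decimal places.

z = (1865 − 1485.00) / 761.66 = 0.50.

0.50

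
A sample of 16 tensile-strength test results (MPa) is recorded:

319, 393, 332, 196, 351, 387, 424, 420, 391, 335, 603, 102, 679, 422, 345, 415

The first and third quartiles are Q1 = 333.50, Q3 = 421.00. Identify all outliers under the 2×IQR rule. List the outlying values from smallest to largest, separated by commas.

IQR = Q3 − Q1 = 421.00 − 333.50 = 87.50.
Lower fence = Q1 − 2·IQR = 333.50 − 175.00 = 158.50.
Upper fence = Q3 + 2·IQR = 421.00 + 175.00 = 596.00.
102 < 158.50 → outlier.
603 > 596.00 → outlier.
679 > 596.00 → outlier.
All remaining values lie within [158.50, 596.00].

102, 603, 679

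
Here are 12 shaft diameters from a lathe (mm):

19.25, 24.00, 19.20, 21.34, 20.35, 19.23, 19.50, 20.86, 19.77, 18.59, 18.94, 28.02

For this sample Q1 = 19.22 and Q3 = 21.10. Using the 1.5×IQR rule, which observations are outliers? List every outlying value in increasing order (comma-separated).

IQR = Q3 − Q1 = 21.10 − 19.22 = 1.88.
Lower fence = Q1 − 1.5·IQR = 19.22 − 2.82 = 16.40.
Upper fence = Q3 + 1.5·IQR = 21.10 + 2.82 = 23.92.
24.00 > 23.92 → outlier.
28.02 > 23.92 → outlier.
All remaining values lie within [16.40, 23.92].

24.00, 28.02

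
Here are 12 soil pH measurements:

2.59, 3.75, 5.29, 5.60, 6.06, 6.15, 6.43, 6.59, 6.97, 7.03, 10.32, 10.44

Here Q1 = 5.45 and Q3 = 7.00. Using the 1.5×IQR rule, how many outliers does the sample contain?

3

IQR = 1.55; fences at 5.45 − 2.325 = 3.125 and 7.00 + 2.325 = 9.325.
Outside the cutoffs: 2.59, 10.32, 10.44.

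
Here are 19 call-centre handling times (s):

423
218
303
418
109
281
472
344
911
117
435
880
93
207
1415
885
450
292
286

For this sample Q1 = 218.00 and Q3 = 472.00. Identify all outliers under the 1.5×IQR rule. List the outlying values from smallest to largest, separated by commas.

880, 885, 911, 1415

IQR = Q3 − Q1 = 472.00 − 218.00 = 254.00.
Lower fence = Q1 − 1.5·IQR = 218.00 − 381.00 = -163.00.
Upper fence = Q3 + 1.5·IQR = 472.00 + 381.00 = 853.00.
880 > 853.00 → outlier.
885 > 853.00 → outlier.
911 > 853.00 → outlier.
1415 > 853.00 → outlier.
All remaining values lie within [-163.00, 853.00].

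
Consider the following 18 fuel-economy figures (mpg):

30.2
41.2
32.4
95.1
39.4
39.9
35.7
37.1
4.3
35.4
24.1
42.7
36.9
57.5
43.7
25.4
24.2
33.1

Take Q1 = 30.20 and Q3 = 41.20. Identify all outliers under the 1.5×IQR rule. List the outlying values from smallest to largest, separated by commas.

IQR = Q3 − Q1 = 41.20 − 30.20 = 11.00.
Lower fence = Q1 − 1.5·IQR = 30.20 − 16.50 = 13.70.
Upper fence = Q3 + 1.5·IQR = 41.20 + 16.50 = 57.70.
4.3 < 13.70 → outlier.
95.1 > 57.70 → outlier.
All remaining values lie within [13.70, 57.70].

4.3, 95.1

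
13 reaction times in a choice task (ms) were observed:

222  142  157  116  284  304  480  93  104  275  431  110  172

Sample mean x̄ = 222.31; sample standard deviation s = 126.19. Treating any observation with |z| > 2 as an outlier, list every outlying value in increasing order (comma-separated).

Cutoffs at x̄ ± 2s: 222.31 ± 2·126.19 = [-30.07, 474.69].
480: z = 2.04, |z| > 2 → outlier.
Every other value lies within [-30.07, 474.69].

480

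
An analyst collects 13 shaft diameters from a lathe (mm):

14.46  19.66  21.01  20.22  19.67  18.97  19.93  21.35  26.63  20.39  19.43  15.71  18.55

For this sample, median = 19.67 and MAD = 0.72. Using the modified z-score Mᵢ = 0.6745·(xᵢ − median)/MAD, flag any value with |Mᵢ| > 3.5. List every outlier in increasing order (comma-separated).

14.46, 15.71, 26.63

|Mᵢ| > 3.5 ⇔ |xᵢ − 19.67| > 3.5·0.72/0.6745 = 3.74.
So outliers lie outside [15.93, 23.41].
14.46: M = -4.88 → outlier.
15.71: M = -3.71 → outlier.
26.63: M = 6.52 → outlier.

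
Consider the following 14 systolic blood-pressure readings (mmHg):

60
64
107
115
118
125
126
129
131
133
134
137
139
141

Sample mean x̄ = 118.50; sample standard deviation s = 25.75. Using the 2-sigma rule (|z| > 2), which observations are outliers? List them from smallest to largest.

60, 64

Cutoffs at x̄ ± 2s: 118.50 ± 2·25.75 = [67.00, 170.00].
60: z = -2.27, |z| > 2 → outlier.
64: z = -2.12, |z| > 2 → outlier.
Every other value lies within [67.00, 170.00].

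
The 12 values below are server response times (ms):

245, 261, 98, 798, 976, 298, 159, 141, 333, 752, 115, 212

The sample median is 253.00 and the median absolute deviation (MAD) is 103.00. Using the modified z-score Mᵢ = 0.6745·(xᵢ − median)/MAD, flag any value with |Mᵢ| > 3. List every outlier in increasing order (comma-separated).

|Mᵢ| > 3 ⇔ |xᵢ − 253.00| > 3·103.00/0.6745 = 458.12.
So outliers lie outside [-205.12, 711.12].
752: M = 3.27 → outlier.
798: M = 3.57 → outlier.
976: M = 4.73 → outlier.

752, 798, 976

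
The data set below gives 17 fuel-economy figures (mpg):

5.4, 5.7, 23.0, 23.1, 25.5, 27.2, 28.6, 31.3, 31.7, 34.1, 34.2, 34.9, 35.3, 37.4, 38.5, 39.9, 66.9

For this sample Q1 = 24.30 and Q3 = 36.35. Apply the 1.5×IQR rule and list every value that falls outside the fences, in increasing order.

5.4, 5.7, 66.9

IQR = Q3 − Q1 = 36.35 − 24.30 = 12.05.
Lower fence = Q1 − 1.5·IQR = 24.30 − 18.075 = 6.225.
Upper fence = Q3 + 1.5·IQR = 36.35 + 18.075 = 54.425.
5.4 < 6.225 → outlier.
5.7 < 6.225 → outlier.
66.9 > 54.425 → outlier.
All remaining values lie within [6.225, 54.425].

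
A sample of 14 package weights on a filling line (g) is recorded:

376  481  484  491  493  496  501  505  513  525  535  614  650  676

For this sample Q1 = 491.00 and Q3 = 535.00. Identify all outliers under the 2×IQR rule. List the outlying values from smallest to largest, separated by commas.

376, 650, 676

IQR = Q3 − Q1 = 535.00 − 491.00 = 44.00.
Lower fence = Q1 − 2·IQR = 491.00 − 88.00 = 403.00.
Upper fence = Q3 + 2·IQR = 535.00 + 88.00 = 623.00.
376 < 403.00 → outlier.
650 > 623.00 → outlier.
676 > 623.00 → outlier.
All remaining values lie within [403.00, 623.00].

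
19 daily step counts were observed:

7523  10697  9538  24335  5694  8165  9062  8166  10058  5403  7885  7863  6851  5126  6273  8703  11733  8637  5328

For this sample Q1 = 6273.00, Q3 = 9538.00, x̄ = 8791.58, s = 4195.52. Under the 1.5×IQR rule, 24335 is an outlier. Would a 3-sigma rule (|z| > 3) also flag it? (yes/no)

z = (24335 − 8791.58) / 4195.52 = 3.70.
|z| = 3.70 > 3.

yes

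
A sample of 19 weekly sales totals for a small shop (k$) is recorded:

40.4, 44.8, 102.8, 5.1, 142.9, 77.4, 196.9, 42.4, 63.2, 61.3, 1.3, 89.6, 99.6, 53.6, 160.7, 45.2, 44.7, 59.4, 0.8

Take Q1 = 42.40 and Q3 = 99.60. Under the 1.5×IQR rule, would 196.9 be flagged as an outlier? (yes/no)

yes

IQR = Q3 − Q1 = 99.60 − 42.40 = 57.20.
Lower fence = Q1 − 1.5·IQR = 42.40 − 85.80 = -43.40.
Upper fence = Q3 + 1.5·IQR = 99.60 + 85.80 = 185.40.
196.9 lies above the upper fence.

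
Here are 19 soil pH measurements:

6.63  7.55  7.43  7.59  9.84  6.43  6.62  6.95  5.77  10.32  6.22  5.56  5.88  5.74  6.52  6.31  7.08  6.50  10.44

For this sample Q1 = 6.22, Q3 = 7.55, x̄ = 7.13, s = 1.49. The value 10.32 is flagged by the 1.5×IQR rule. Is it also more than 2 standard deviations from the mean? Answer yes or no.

yes

z = (10.32 − 7.13) / 1.49 = 2.14.
|z| = 2.14 > 2.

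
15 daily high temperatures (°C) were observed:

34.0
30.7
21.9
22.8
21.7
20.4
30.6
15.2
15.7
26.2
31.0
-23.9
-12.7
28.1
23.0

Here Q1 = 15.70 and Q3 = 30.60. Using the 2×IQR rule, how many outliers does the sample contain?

IQR = 14.90; fences at 15.70 − 29.80 = -14.10 and 30.60 + 29.80 = 60.40.
Outside the cutoffs: -23.9.

1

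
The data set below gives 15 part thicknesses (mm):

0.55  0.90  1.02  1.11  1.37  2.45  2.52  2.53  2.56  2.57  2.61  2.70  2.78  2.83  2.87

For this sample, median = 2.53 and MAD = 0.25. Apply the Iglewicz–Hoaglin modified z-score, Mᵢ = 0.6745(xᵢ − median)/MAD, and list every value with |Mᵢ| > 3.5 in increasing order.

|Mᵢ| > 3.5 ⇔ |xᵢ − 2.53| > 3.5·0.25/0.6745 = 1.30.
So outliers lie outside [1.23, 3.83].
0.55: M = -5.34 → outlier.
0.90: M = -4.40 → outlier.
1.02: M = -4.07 → outlier.
1.11: M = -3.83 → outlier.

0.55, 0.90, 1.02, 1.11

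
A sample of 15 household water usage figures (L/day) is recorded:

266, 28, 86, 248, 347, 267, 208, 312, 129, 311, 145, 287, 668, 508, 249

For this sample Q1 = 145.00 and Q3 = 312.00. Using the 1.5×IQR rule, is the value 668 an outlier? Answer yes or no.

IQR = Q3 − Q1 = 312.00 − 145.00 = 167.00.
Lower fence = Q1 − 1.5·IQR = 145.00 − 250.50 = -105.50.
Upper fence = Q3 + 1.5·IQR = 312.00 + 250.50 = 562.50.
668 lies above the upper fence.

yes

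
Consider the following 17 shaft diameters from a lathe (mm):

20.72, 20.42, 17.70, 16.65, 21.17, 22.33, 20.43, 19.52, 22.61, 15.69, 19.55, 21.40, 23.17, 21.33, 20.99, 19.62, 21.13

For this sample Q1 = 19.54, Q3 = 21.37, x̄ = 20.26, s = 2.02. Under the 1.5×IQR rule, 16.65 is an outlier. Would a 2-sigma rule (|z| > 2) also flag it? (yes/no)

z = (16.65 − 20.26) / 2.02 = -1.79.
|z| = 1.79 ≤ 2.

no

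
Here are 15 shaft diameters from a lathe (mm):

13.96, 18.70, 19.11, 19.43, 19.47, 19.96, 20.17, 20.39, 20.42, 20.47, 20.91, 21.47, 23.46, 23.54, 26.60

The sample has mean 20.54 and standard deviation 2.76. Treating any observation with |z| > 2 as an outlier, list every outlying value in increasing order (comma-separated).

Cutoffs at x̄ ± 2s: 20.54 ± 2·2.76 = [15.02, 26.06].
13.96: z = -2.38, |z| > 2 → outlier.
26.60: z = 2.20, |z| > 2 → outlier.
Every other value lies within [15.02, 26.06].

13.96, 26.60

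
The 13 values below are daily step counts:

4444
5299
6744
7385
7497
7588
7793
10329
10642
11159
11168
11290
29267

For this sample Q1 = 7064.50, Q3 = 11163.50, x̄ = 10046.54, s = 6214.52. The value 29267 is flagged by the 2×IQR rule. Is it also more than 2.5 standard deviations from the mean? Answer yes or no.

yes

z = (29267 − 10046.54) / 6214.52 = 3.09.
|z| = 3.09 > 2.5.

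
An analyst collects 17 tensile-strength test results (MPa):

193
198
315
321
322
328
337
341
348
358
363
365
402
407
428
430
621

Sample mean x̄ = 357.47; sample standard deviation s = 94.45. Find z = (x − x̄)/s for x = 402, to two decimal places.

z = (402 − 357.47) / 94.45 = 0.47.

0.47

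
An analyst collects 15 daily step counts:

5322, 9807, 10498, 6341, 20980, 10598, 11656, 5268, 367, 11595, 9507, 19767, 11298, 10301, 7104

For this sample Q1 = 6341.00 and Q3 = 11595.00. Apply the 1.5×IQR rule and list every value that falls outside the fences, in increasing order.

IQR = Q3 − Q1 = 11595.00 − 6341.00 = 5254.00.
Lower fence = Q1 − 1.5·IQR = 6341.00 − 7881.00 = -1540.00.
Upper fence = Q3 + 1.5·IQR = 11595.00 + 7881.00 = 19476.00.
19767 > 19476.00 → outlier.
20980 > 19476.00 → outlier.
All remaining values lie within [-1540.00, 19476.00].

19767, 20980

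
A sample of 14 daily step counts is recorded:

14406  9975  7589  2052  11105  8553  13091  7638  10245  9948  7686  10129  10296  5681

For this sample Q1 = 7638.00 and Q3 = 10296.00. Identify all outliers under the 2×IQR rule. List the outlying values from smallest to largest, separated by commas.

IQR = Q3 − Q1 = 10296.00 − 7638.00 = 2658.00.
Lower fence = Q1 − 2·IQR = 7638.00 − 5316.00 = 2322.00.
Upper fence = Q3 + 2·IQR = 10296.00 + 5316.00 = 15612.00.
2052 < 2322.00 → outlier.
All remaining values lie within [2322.00, 15612.00].

2052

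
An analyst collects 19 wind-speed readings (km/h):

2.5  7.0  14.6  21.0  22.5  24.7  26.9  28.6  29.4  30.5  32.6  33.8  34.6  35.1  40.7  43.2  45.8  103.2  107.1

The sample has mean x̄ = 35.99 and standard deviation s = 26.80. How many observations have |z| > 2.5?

2

Cutoffs: x̄ ± 2.5s = [-31.01, 102.99].
Outside the cutoffs: 103.2, 107.1.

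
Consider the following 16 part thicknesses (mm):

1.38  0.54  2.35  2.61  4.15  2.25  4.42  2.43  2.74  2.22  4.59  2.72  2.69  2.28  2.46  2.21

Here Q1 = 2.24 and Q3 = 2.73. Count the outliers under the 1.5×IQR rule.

5

IQR = 0.49; fences at 2.24 − 0.735 = 1.505 and 2.73 + 0.735 = 3.465.
Outside the cutoffs: 0.54, 1.38, 4.15, 4.42, 4.59.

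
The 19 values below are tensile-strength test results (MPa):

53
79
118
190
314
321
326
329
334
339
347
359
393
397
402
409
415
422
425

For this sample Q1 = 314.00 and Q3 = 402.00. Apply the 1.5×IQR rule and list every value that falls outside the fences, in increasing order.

IQR = Q3 − Q1 = 402.00 − 314.00 = 88.00.
Lower fence = Q1 − 1.5·IQR = 314.00 − 132.00 = 182.00.
Upper fence = Q3 + 1.5·IQR = 402.00 + 132.00 = 534.00.
53 < 182.00 → outlier.
79 < 182.00 → outlier.
118 < 182.00 → outlier.
All remaining values lie within [182.00, 534.00].

53, 79, 118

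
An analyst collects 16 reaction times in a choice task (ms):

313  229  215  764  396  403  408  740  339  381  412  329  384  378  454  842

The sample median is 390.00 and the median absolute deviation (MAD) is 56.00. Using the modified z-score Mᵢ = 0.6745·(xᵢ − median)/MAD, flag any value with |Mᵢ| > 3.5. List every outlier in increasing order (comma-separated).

|Mᵢ| > 3.5 ⇔ |xᵢ − 390.00| > 3.5·56.00/0.6745 = 290.59.
So outliers lie outside [99.41, 680.59].
740: M = 4.22 → outlier.
764: M = 4.50 → outlier.
842: M = 5.44 → outlier.

740, 764, 842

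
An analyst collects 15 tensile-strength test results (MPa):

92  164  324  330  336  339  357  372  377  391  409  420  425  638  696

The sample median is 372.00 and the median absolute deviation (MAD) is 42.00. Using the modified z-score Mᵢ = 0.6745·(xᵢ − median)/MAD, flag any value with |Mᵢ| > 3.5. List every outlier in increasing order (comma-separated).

92, 638, 696

|Mᵢ| > 3.5 ⇔ |xᵢ − 372.00| > 3.5·42.00/0.6745 = 217.94.
So outliers lie outside [154.06, 589.94].
92: M = -4.50 → outlier.
638: M = 4.27 → outlier.
696: M = 5.20 → outlier.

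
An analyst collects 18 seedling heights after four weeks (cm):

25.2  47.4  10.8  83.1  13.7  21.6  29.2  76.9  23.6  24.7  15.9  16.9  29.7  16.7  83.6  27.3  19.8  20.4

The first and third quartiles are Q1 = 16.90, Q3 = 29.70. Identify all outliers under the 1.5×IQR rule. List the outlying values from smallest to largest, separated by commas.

IQR = Q3 − Q1 = 29.70 − 16.90 = 12.80.
Lower fence = Q1 − 1.5·IQR = 16.90 − 19.20 = -2.30.
Upper fence = Q3 + 1.5·IQR = 29.70 + 19.20 = 48.90.
76.9 > 48.90 → outlier.
83.1 > 48.90 → outlier.
83.6 > 48.90 → outlier.
All remaining values lie within [-2.30, 48.90].

76.9, 83.1, 83.6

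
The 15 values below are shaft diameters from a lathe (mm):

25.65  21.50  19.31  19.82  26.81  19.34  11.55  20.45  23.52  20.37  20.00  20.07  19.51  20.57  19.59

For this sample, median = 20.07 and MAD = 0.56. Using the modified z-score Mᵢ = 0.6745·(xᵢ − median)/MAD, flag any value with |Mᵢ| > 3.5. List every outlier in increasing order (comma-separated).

|Mᵢ| > 3.5 ⇔ |xᵢ − 20.07| > 3.5·0.56/0.6745 = 2.91.
So outliers lie outside [17.16, 22.98].
11.55: M = -10.26 → outlier.
23.52: M = 4.16 → outlier.
25.65: M = 6.72 → outlier.
26.81: M = 8.12 → outlier.

11.55, 23.52, 25.65, 26.81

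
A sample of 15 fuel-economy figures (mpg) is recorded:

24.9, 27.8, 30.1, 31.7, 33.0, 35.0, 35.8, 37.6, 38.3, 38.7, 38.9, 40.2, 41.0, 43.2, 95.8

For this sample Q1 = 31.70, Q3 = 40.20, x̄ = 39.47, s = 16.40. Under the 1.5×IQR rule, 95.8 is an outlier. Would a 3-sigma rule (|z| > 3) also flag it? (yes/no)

yes

z = (95.8 − 39.47) / 16.40 = 3.43.
|z| = 3.43 > 3.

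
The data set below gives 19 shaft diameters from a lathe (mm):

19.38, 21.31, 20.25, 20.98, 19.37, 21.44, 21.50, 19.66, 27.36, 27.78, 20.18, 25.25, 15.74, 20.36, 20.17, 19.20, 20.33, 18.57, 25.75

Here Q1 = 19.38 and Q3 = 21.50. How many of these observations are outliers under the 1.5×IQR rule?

5

IQR = 2.12; fences at 19.38 − 3.18 = 16.20 and 21.50 + 3.18 = 24.68.
Outside the cutoffs: 15.74, 25.25, 25.75, 27.36, 27.78.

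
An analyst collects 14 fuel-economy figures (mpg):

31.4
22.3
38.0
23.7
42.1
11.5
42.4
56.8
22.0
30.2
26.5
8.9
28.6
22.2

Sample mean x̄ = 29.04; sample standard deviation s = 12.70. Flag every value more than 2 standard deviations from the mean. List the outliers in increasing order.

56.8

Cutoffs at x̄ ± 2s: 29.04 ± 2·12.70 = [3.64, 54.44].
56.8: z = 2.19, |z| > 2 → outlier.
Every other value lies within [3.64, 54.44].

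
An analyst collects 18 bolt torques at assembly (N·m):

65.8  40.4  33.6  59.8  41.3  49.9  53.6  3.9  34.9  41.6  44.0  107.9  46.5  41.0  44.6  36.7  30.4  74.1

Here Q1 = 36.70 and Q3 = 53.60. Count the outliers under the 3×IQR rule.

IQR = 16.90; fences at 36.70 − 50.70 = -14.00 and 53.60 + 50.70 = 104.30.
Outside the cutoffs: 107.9.

1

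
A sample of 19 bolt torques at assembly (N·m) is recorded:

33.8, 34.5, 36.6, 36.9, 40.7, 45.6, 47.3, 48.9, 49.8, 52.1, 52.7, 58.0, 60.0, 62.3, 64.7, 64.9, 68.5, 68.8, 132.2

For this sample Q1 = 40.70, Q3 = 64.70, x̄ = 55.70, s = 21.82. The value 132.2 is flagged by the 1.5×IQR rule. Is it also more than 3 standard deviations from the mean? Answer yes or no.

z = (132.2 − 55.70) / 21.82 = 3.51.
|z| = 3.51 > 3.

yes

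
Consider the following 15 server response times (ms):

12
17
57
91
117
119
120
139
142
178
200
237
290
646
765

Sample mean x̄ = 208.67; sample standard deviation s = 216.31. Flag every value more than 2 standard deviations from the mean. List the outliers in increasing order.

646, 765

Cutoffs at x̄ ± 2s: 208.67 ± 2·216.31 = [-223.95, 641.29].
646: z = 2.02, |z| > 2 → outlier.
765: z = 2.57, |z| > 2 → outlier.
Every other value lies within [-223.95, 641.29].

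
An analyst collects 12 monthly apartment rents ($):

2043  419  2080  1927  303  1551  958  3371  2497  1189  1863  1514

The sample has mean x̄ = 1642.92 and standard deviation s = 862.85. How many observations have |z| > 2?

Cutoffs: x̄ ± 2s = [-82.78, 3368.62].
Outside the cutoffs: 3371.

1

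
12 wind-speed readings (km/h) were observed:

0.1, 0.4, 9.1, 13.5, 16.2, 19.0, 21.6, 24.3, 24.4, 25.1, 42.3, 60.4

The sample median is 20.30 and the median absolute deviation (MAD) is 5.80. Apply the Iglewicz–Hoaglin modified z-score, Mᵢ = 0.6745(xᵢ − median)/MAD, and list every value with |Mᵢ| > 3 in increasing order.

60.4

|Mᵢ| > 3 ⇔ |xᵢ − 20.30| > 3·5.80/0.6745 = 25.80.
So outliers lie outside [-5.50, 46.10].
60.4: M = 4.66 → outlier.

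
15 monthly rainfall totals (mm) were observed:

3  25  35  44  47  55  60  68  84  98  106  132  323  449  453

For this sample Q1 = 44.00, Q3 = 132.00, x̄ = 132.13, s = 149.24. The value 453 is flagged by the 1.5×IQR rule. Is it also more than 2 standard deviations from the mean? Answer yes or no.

yes

z = (453 − 132.13) / 149.24 = 2.15.
|z| = 2.15 > 2.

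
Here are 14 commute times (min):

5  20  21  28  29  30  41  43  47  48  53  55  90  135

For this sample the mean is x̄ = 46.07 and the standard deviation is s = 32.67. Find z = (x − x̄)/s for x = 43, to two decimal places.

z = (43 − 46.07) / 32.67 = -0.09.

-0.09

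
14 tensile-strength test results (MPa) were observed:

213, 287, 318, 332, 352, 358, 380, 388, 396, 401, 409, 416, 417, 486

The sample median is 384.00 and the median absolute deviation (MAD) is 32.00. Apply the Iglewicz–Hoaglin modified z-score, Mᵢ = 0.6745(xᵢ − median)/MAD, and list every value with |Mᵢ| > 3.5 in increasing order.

|Mᵢ| > 3.5 ⇔ |xᵢ − 384.00| > 3.5·32.00/0.6745 = 166.05.
So outliers lie outside [217.95, 550.05].
213: M = -3.60 → outlier.

213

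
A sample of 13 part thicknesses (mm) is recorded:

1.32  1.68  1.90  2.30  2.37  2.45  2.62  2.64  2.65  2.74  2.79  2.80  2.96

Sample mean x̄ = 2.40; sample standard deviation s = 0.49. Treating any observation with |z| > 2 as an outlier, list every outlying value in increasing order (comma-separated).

1.32

Cutoffs at x̄ ± 2s: 2.40 ± 2·0.49 = [1.42, 3.38].
1.32: z = -2.20, |z| > 2 → outlier.
Every other value lies within [1.42, 3.38].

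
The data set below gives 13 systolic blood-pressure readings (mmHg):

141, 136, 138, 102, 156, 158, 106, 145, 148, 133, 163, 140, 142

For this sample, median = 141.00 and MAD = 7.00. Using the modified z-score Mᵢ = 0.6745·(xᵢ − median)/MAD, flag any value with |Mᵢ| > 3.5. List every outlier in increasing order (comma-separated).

|Mᵢ| > 3.5 ⇔ |xᵢ − 141.00| > 3.5·7.00/0.6745 = 36.32.
So outliers lie outside [104.68, 177.32].
102: M = -3.76 → outlier.

102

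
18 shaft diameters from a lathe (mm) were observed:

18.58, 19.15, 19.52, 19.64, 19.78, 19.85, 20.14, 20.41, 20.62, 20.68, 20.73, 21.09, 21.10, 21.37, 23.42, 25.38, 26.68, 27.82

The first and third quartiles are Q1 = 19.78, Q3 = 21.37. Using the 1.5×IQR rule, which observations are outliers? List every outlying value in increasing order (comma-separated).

25.38, 26.68, 27.82

IQR = Q3 − Q1 = 21.37 − 19.78 = 1.59.
Lower fence = Q1 − 1.5·IQR = 19.78 − 2.385 = 17.395.
Upper fence = Q3 + 1.5·IQR = 21.37 + 2.385 = 23.755.
25.38 > 23.755 → outlier.
26.68 > 23.755 → outlier.
27.82 > 23.755 → outlier.
All remaining values lie within [17.395, 23.755].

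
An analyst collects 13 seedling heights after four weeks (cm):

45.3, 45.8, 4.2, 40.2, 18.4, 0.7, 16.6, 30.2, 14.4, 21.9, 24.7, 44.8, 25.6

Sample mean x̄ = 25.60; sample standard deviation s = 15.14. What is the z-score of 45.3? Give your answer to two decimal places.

1.30

z = (45.3 − 25.60) / 15.14 = 1.30.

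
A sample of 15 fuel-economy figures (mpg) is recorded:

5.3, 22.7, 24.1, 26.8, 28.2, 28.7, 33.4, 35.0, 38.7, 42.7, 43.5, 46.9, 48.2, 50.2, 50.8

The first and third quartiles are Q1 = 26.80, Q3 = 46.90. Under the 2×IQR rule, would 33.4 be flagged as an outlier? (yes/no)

IQR = Q3 − Q1 = 46.90 − 26.80 = 20.10.
Lower fence = Q1 − 2·IQR = 26.80 − 40.20 = -13.40.
Upper fence = Q3 + 2·IQR = 46.90 + 40.20 = 87.10.
33.4 lies within [-13.40, 87.10].

no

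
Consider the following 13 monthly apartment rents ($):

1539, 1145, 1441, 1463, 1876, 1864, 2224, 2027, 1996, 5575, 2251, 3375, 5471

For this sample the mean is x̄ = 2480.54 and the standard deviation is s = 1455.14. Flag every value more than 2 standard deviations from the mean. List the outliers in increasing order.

Cutoffs at x̄ ± 2s: 2480.54 ± 2·1455.14 = [-429.74, 5390.82].
5471: z = 2.06, |z| > 2 → outlier.
5575: z = 2.13, |z| > 2 → outlier.
Every other value lies within [-429.74, 5390.82].

5471, 5575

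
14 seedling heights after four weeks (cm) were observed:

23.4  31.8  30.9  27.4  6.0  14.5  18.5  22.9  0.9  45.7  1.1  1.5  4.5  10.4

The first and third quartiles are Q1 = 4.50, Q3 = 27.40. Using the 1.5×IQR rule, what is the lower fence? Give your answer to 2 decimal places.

-29.85

IQR = Q3 − Q1 = 27.40 − 4.50 = 22.90.
Lower fence = Q1 − 1.5·IQR = 4.50 − 34.35 = -29.85.
Upper fence = Q3 + 1.5·IQR = 27.40 + 34.35 = 61.75.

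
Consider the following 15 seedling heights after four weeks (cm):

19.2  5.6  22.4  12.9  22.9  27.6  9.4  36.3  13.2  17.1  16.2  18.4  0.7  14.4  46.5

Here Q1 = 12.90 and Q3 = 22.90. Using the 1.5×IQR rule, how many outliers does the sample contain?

1

IQR = 10.00; fences at 12.90 − 15.00 = -2.10 and 22.90 + 15.00 = 37.90.
Outside the cutoffs: 46.5.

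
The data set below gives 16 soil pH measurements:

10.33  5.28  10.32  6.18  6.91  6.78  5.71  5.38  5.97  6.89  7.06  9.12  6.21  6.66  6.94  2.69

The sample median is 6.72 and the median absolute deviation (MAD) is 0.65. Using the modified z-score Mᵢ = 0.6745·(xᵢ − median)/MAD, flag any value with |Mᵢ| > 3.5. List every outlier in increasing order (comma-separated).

|Mᵢ| > 3.5 ⇔ |xᵢ − 6.72| > 3.5·0.65/0.6745 = 3.37.
So outliers lie outside [3.35, 10.09].
2.69: M = -4.18 → outlier.
10.32: M = 3.74 → outlier.
10.33: M = 3.75 → outlier.

2.69, 10.32, 10.33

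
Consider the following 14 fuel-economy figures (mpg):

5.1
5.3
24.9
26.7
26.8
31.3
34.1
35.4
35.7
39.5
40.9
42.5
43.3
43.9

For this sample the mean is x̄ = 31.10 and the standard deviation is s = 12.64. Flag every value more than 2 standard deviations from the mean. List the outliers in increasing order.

Cutoffs at x̄ ± 2s: 31.10 ± 2·12.64 = [5.82, 56.38].
5.1: z = -2.06, |z| > 2 → outlier.
5.3: z = -2.04, |z| > 2 → outlier.
Every other value lies within [5.82, 56.38].

5.1, 5.3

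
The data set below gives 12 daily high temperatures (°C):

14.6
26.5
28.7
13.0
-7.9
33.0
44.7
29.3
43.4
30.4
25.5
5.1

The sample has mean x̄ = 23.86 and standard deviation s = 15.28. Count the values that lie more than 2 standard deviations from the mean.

1

Cutoffs: x̄ ± 2s = [-6.70, 54.42].
Outside the cutoffs: -7.9.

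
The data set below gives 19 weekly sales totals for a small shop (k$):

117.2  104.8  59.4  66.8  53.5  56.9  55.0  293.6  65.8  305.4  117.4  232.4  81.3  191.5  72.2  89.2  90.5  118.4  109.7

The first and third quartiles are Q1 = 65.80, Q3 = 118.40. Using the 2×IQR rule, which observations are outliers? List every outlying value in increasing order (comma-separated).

232.4, 293.6, 305.4

IQR = Q3 − Q1 = 118.40 − 65.80 = 52.60.
Lower fence = Q1 − 2·IQR = 65.80 − 105.20 = -39.40.
Upper fence = Q3 + 2·IQR = 118.40 + 105.20 = 223.60.
232.4 > 223.60 → outlier.
293.6 > 223.60 → outlier.
305.4 > 223.60 → outlier.
All remaining values lie within [-39.40, 223.60].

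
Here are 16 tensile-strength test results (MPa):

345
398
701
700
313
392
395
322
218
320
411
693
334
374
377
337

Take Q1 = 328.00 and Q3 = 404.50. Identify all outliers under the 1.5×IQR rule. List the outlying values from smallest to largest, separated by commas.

693, 700, 701

IQR = Q3 − Q1 = 404.50 − 328.00 = 76.50.
Lower fence = Q1 − 1.5·IQR = 328.00 − 114.75 = 213.25.
Upper fence = Q3 + 1.5·IQR = 404.50 + 114.75 = 519.25.
693 > 519.25 → outlier.
700 > 519.25 → outlier.
701 > 519.25 → outlier.
All remaining values lie within [213.25, 519.25].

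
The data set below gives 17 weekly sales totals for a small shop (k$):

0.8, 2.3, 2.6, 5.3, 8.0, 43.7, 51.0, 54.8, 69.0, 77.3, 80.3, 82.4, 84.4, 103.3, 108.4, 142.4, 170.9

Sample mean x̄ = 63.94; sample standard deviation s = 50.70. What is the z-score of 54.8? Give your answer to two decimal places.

z = (54.8 − 63.94) / 50.70 = -0.18.

-0.18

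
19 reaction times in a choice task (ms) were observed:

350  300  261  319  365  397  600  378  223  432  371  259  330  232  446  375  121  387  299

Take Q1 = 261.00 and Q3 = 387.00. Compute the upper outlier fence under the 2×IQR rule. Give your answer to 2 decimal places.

639.00

IQR = Q3 − Q1 = 387.00 − 261.00 = 126.00.
Lower fence = Q1 − 2·IQR = 261.00 − 252.00 = 9.00.
Upper fence = Q3 + 2·IQR = 387.00 + 252.00 = 639.00.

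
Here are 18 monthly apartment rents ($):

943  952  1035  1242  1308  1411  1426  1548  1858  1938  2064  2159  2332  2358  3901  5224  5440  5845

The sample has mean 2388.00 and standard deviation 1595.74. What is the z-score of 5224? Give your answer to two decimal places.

z = (5224 − 2388.00) / 1595.74 = 1.78.

1.78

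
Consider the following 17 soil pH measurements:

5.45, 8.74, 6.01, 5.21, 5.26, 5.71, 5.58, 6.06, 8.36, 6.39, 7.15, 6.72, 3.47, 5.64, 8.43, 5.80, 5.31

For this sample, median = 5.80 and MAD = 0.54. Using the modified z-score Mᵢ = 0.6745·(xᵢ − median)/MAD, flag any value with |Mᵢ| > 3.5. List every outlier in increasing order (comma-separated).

8.74

|Mᵢ| > 3.5 ⇔ |xᵢ − 5.80| > 3.5·0.54/0.6745 = 2.80.
So outliers lie outside [3.00, 8.60].
8.74: M = 3.67 → outlier.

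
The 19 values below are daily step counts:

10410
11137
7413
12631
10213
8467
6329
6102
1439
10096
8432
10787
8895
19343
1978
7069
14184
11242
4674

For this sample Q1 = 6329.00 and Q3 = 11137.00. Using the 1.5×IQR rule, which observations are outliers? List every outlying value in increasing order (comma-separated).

19343

IQR = Q3 − Q1 = 11137.00 − 6329.00 = 4808.00.
Lower fence = Q1 − 1.5·IQR = 6329.00 − 7212.00 = -883.00.
Upper fence = Q3 + 1.5·IQR = 11137.00 + 7212.00 = 18349.00.
19343 > 18349.00 → outlier.
All remaining values lie within [-883.00, 18349.00].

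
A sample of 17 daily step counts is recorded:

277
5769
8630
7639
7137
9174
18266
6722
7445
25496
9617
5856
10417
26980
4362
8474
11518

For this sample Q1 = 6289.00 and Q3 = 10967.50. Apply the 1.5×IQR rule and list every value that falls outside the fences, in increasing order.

IQR = Q3 − Q1 = 10967.50 − 6289.00 = 4678.50.
Lower fence = Q1 − 1.5·IQR = 6289.00 − 7017.75 = -728.75.
Upper fence = Q3 + 1.5·IQR = 10967.50 + 7017.75 = 17985.25.
18266 > 17985.25 → outlier.
25496 > 17985.25 → outlier.
26980 > 17985.25 → outlier.
All remaining values lie within [-728.75, 17985.25].

18266, 25496, 26980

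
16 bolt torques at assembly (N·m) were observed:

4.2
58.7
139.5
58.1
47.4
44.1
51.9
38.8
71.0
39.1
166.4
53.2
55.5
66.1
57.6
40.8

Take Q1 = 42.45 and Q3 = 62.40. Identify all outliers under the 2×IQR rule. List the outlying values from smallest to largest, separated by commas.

139.5, 166.4

IQR = Q3 − Q1 = 62.40 − 42.45 = 19.95.
Lower fence = Q1 − 2·IQR = 42.45 − 39.90 = 2.55.
Upper fence = Q3 + 2·IQR = 62.40 + 39.90 = 102.30.
139.5 > 102.30 → outlier.
166.4 > 102.30 → outlier.
All remaining values lie within [2.55, 102.30].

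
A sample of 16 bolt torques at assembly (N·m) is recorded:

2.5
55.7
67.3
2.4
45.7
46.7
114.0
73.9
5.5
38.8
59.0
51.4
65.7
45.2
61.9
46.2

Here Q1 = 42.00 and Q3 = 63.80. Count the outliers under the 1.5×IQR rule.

IQR = 21.80; fences at 42.00 − 32.70 = 9.30 and 63.80 + 32.70 = 96.50.
Outside the cutoffs: 2.4, 2.5, 5.5, 114.0.

4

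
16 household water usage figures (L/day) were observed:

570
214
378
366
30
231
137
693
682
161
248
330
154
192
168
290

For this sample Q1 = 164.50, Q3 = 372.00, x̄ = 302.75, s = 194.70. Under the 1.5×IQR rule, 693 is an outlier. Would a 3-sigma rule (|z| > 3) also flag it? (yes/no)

z = (693 − 302.75) / 194.70 = 2.00.
|z| = 2.00 ≤ 3.

no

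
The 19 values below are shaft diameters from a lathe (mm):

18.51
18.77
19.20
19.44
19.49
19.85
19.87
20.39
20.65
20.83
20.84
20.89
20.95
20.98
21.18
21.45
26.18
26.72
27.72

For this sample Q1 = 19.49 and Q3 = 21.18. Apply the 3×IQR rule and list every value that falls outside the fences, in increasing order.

IQR = Q3 − Q1 = 21.18 − 19.49 = 1.69.
Lower fence = Q1 − 3·IQR = 19.49 − 5.07 = 14.42.
Upper fence = Q3 + 3·IQR = 21.18 + 5.07 = 26.25.
26.72 > 26.25 → outlier.
27.72 > 26.25 → outlier.
All remaining values lie within [14.42, 26.25].

26.72, 27.72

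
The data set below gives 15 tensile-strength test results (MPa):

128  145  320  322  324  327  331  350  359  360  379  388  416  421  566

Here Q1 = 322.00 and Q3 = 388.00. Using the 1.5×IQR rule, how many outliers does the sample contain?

IQR = 66.00; fences at 322.00 − 99.00 = 223.00 and 388.00 + 99.00 = 487.00.
Outside the cutoffs: 128, 145, 566.

3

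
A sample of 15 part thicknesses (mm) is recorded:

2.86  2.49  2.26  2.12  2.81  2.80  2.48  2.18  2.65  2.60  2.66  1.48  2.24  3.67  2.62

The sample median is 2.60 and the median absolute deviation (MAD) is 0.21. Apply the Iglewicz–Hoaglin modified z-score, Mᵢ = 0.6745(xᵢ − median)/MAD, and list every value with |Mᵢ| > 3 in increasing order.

1.48, 3.67

|Mᵢ| > 3 ⇔ |xᵢ − 2.60| > 3·0.21/0.6745 = 0.93.
So outliers lie outside [1.67, 3.53].
1.48: M = -3.60 → outlier.
3.67: M = 3.44 → outlier.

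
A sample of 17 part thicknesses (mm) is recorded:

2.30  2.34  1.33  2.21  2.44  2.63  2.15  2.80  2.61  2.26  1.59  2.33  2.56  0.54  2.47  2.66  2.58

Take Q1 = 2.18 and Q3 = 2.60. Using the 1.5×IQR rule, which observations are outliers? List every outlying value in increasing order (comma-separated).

IQR = Q3 − Q1 = 2.60 − 2.18 = 0.42.
Lower fence = Q1 − 1.5·IQR = 2.18 − 0.63 = 1.55.
Upper fence = Q3 + 1.5·IQR = 2.60 + 0.63 = 3.23.
0.54 < 1.55 → outlier.
1.33 < 1.55 → outlier.
All remaining values lie within [1.55, 3.23].

0.54, 1.33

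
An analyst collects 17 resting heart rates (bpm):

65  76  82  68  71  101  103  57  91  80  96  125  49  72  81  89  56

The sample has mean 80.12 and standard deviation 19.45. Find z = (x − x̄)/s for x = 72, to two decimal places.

-0.42

z = (72 − 80.12) / 19.45 = -0.42.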